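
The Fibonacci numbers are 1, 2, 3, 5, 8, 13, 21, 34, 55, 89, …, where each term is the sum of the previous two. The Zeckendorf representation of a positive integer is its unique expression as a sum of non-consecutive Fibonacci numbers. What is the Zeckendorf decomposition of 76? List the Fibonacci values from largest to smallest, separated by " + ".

largest Fibonacci ≤ 76 is 55; 76 − 55 = 21
largest Fibonacci ≤ 21 is 21; 21 − 21 = 0
So 76 = 55 + 21, with no two terms consecutive in the sequence.

55 + 21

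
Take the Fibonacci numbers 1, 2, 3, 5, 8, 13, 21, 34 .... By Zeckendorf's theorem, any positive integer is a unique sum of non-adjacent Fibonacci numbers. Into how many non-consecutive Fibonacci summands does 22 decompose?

2

largest Fibonacci ≤ 22 is 21; 22 − 21 = 1
largest Fibonacci ≤ 1 is 1; 1 − 1 = 0
22 = 21 + 1, which has 2 terms.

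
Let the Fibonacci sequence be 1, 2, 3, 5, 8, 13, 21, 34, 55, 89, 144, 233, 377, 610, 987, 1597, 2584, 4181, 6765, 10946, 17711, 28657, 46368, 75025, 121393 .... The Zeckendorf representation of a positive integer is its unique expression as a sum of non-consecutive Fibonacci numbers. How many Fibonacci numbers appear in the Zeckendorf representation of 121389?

121389 − 75025 = 46364
46364 − 28657 = 17707
17707 − 10946 = 6761
6761 − 4181 = 2580
2580 − 1597 = 983
983 − 610 = 373
373 − 233 = 140
140 − 89 = 51
51 − 34 = 17
17 − 13 = 4
4 − 3 = 1
1 − 1 = 0
121389 = 75025 + 28657 + 10946 + 4181 + 1597 + 610 + 233 + 89 + 34 + 13 + 3 + 1, which has 12 terms.

12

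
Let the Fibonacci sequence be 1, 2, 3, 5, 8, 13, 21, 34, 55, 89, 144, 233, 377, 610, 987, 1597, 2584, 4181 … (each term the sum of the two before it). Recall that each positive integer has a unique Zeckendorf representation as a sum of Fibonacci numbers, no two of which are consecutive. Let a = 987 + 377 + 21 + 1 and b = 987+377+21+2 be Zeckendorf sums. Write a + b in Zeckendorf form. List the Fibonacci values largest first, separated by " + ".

2584 + 144 + 34 + 8 + 3

The two numbers are 1386 and 1387, so their sum is 2773.
Repeatedly subtract the largest Fibonacci number that fits:
take 2584 (≤ 2773); 2773 − 2584 = 189
take 144 (≤ 189); 189 − 144 = 45
take 34 (≤ 45); 45 − 34 = 11
take 8 (≤ 11); 11 − 8 = 3
take 3 (≤ 3); 3 − 3 = 0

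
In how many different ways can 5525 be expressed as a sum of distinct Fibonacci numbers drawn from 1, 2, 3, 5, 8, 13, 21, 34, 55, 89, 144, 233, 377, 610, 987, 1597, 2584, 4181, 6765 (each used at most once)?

40

5525 = 4181+987+233+89+34+1 = 4181+987+233+89+21+13+1 = 4181+610+377+233+89+34+1 = 4181+987+233+89+21+8+5+1 = 4181+987+233+55+34+21+13+1 = … (35 more), for 40 in all.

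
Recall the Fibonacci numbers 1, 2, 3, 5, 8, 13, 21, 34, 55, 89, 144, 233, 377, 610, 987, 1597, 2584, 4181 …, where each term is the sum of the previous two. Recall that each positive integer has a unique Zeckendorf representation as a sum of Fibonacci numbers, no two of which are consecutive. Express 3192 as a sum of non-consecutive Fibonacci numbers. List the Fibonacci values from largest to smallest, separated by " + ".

2584 + 377 + 144 + 55 + 21 + 8 + 3

Repeatedly subtract the largest Fibonacci number that fits:
2584 ≤ 3192 < 4181, so take 2584; remainder 608
377 ≤ 608 < 610, so take 377; remainder 231
144 ≤ 231 < 233, so take 144; remainder 87
55 ≤ 87 < 89, so take 55; remainder 32
21 ≤ 32 < 34, so take 21; remainder 11
8 ≤ 11 < 13, so take 8; remainder 3
3 ≤ 3 < 5, so take 3; remainder 0
So 3192 = 2584 + 377 + 144 + 55 + 21 + 8 + 3, with no two terms consecutive in the sequence.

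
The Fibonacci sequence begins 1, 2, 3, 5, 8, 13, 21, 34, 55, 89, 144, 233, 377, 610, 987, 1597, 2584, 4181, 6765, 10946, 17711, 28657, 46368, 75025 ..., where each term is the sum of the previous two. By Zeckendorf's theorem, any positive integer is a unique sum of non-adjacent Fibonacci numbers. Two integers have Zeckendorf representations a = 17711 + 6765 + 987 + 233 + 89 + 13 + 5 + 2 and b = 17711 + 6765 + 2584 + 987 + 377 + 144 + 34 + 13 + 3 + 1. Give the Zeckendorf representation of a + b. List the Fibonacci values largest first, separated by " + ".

The two numbers are 25805 and 28619, so their sum is 54424.
Greedy algorithm:
54424 − 46368 = 8056
8056 − 6765 = 1291
1291 − 987 = 304
304 − 233 = 71
71 − 55 = 16
16 − 13 = 3
3 − 3 = 0

46368 + 6765 + 987 + 233 + 55 + 13 + 3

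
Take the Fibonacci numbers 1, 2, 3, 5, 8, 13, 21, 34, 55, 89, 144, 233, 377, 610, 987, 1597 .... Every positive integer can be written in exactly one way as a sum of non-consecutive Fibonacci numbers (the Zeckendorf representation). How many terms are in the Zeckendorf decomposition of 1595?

7

1595: greatest Fibonacci not exceeding it is 987, leaving 608
608: greatest Fibonacci not exceeding it is 377, leaving 231
231: greatest Fibonacci not exceeding it is 144, leaving 87
87: greatest Fibonacci not exceeding it is 55, leaving 32
32: greatest Fibonacci not exceeding it is 21, leaving 11
11: greatest Fibonacci not exceeding it is 8, leaving 3
3: greatest Fibonacci not exceeding it is 3, leaving 0
1595 = 987 + 377 + 144 + 55 + 21 + 8 + 3, which has 7 terms.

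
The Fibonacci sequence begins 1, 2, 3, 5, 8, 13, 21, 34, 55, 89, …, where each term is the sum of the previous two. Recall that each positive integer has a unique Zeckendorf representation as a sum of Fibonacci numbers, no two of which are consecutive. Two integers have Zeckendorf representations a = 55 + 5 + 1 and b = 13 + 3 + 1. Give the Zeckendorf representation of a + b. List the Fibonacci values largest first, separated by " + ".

The two numbers are 61 and 17, so their sum is 78.
Greedily peel off the largest Fibonacci term at each step:
55 ≤ 78 < 89, so take 55; remainder 23
21 ≤ 23 < 34, so take 21; remainder 2
2 ≤ 2 < 3, so take 2; remainder 0

55 + 21 + 2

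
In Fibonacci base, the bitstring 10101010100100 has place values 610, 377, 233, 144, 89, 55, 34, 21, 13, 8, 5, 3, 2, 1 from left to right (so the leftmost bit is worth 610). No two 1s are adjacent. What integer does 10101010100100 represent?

Summing the place values of the 1 bits: 610 + 233 + 89 + 34 + 13 + 3 = 982.

982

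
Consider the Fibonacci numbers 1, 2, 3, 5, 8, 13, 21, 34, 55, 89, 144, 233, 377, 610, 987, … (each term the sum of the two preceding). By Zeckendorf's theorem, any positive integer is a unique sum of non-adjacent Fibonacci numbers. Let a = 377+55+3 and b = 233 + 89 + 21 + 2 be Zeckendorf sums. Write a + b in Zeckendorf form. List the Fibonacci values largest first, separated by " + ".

The two numbers are 435 and 345, so their sum is 780.
subtract 610 from 780: 170 remains
subtract 144 from 170: 26 remains
subtract 21 from 26: 5 remains
subtract 5 from 5: 0 remains

610 + 144 + 21 + 5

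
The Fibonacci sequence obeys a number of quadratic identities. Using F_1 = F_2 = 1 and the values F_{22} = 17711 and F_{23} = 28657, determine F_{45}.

By F_{2k+1} = F_k² + F_{k+1}²: F_{45} = 17711² + 28657² = 313679521 + 821223649 = 1134903170.

1134903170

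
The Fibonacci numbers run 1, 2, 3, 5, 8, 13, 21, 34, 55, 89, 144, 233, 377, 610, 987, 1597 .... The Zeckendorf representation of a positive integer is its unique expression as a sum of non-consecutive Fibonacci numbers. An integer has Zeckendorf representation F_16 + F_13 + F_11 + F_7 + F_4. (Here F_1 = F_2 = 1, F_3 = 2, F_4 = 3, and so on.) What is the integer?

F_16 + F_13 + F_11 + F_7 + F_4 = 987 + 233 + 89 + 13 + 3 = 1325.

1325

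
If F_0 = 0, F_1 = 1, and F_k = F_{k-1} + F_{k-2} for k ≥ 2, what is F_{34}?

Iterating the recurrence up to F_{27} = 196418 and F_{26} = 121393:
F_{28} = F_{27} + F_{26} = 196418 + 121393 = 317811
F_{29} = F_{28} + F_{27} = 317811 + 196418 = 514229
F_{30} = F_{29} + F_{28} = 514229 + 317811 = 832040
F_{31} = F_{30} + F_{29} = 832040 + 514229 = 1346269
F_{32} = F_{31} + F_{30} = 1346269 + 832040 = 2178309
F_{33} = F_{32} + F_{31} = 2178309 + 1346269 = 3524578
F_{34} = F_{33} + F_{32} = 3524578 + 2178309 = 5702887

5702887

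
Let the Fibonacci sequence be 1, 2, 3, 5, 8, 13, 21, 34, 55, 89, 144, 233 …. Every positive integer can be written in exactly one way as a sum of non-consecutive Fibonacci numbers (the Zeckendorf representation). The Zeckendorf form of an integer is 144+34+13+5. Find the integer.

144+34+13+5 = 196.

196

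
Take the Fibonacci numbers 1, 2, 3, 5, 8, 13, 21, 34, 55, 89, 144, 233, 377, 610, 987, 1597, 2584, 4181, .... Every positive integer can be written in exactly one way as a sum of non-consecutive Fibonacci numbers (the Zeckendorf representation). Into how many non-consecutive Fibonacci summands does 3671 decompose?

5

Repeatedly subtract the largest Fibonacci number that fits:
subtract 2584 from 3671: 1087 remains
subtract 987 from 1087: 100 remains
subtract 89 from 100: 11 remains
subtract 8 from 11: 3 remains
subtract 3 from 3: 0 remains
3671 = 2584 + 987 + 89 + 8 + 3, which has 5 terms.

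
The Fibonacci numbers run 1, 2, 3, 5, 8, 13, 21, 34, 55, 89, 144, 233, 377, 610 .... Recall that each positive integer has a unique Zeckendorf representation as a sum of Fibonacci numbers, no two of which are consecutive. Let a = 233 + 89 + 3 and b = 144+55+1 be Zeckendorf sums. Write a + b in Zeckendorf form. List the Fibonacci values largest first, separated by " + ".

The two numbers are 325 and 200, so their sum is 525.
Greedy algorithm:
subtract 377 from 525: 148 remains
subtract 144 from 148: 4 remains
subtract 3 from 4: 1 remains
subtract 1 from 1: 0 remains

377 + 144 + 3 + 1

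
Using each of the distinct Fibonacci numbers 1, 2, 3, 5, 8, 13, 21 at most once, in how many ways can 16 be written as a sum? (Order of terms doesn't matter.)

4

16 = 13+3 = 13+2+1 = 8+5+3 = … (1 more), for 4 in all.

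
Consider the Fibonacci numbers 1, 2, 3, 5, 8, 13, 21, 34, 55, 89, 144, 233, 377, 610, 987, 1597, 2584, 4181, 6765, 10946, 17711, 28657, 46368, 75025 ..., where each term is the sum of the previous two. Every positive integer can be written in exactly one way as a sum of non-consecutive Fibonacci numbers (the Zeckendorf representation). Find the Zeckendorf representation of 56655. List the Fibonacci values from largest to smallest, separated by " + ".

46368 + 6765 + 2584 + 610 + 233 + 89 + 5 + 1

subtract 46368 from 56655: 10287 remains
subtract 6765 from 10287: 3522 remains
subtract 2584 from 3522: 938 remains
subtract 610 from 938: 328 remains
subtract 233 from 328: 95 remains
subtract 89 from 95: 6 remains
subtract 5 from 6: 1 remains
subtract 1 from 1: 0 remains
So 56655 = 46368 + 6765 + 2584 + 610 + 233 + 89 + 5 + 1, with no two terms consecutive in the sequence.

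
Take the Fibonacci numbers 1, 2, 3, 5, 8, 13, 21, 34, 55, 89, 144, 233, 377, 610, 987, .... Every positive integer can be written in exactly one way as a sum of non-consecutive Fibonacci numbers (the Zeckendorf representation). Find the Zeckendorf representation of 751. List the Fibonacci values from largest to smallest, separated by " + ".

610 + 89 + 34 + 13 + 5

751: greatest Fibonacci not exceeding it is 610, leaving 141
141: greatest Fibonacci not exceeding it is 89, leaving 52
52: greatest Fibonacci not exceeding it is 34, leaving 18
18: greatest Fibonacci not exceeding it is 13, leaving 5
5: greatest Fibonacci not exceeding it is 5, leaving 0
So 751 = 610 + 89 + 34 + 13 + 5, with no two terms consecutive in the sequence.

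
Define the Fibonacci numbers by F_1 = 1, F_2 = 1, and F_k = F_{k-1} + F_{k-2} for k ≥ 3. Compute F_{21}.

10946

Iterating the recurrence up to F_{14} = 377 and F_{13} = 233:
F_{15} = F_{14} + F_{13} = 377 + 233 = 610
F_{16} = F_{15} + F_{14} = 610 + 377 = 987
F_{17} = F_{16} + F_{15} = 987 + 610 = 1597
F_{18} = F_{17} + F_{16} = 1597 + 987 = 2584
F_{19} = F_{18} + F_{17} = 2584 + 1597 = 4181
F_{20} = F_{19} + F_{18} = 4181 + 2584 = 6765
F_{21} = F_{20} + F_{19} = 6765 + 4181 = 10946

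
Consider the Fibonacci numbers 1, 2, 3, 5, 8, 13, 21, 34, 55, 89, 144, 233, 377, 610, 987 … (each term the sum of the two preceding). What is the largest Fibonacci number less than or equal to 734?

610 ≤ 734 < 987, so the largest Fibonacci number not exceeding 734 is 610.

610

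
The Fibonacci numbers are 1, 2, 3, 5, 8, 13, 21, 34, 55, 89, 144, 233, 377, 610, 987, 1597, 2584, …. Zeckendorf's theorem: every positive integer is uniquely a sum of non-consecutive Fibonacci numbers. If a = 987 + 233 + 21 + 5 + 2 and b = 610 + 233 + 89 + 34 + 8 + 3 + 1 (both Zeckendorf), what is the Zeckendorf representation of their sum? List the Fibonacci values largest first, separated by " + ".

The two numbers are 1248 and 978, so their sum is 2226.
Greedily peel off the largest Fibonacci term at each step:
take 1597 (≤ 2226); 2226 − 1597 = 629
take 610 (≤ 629); 629 − 610 = 19
take 13 (≤ 19); 19 − 13 = 6
take 5 (≤ 6); 6 − 5 = 1
take 1 (≤ 1); 1 − 1 = 0

1597 + 610 + 13 + 5 + 1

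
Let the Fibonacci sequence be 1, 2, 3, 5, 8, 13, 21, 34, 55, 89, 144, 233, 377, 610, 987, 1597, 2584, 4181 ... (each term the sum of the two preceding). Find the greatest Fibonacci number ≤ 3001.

2584 ≤ 3001 < 4181, so the largest Fibonacci number not exceeding 3001 is 2584.

2584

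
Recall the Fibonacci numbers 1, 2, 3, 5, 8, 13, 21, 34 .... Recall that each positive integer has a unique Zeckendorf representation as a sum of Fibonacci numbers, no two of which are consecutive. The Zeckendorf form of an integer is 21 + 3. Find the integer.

24

21 + 3 = 24.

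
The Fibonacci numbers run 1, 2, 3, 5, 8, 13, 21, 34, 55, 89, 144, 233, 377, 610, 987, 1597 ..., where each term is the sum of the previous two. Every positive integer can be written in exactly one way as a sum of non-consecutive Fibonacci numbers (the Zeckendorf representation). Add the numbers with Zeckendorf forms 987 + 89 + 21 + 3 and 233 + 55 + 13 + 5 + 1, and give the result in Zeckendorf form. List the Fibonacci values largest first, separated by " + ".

987 + 377 + 34 + 8 + 1

The two numbers are 1100 and 307, so their sum is 1407.
Greedy algorithm:
largest Fibonacci ≤ 1407 is 987; 1407 − 987 = 420
largest Fibonacci ≤ 420 is 377; 420 − 377 = 43
largest Fibonacci ≤ 43 is 34; 43 − 34 = 9
largest Fibonacci ≤ 9 is 8; 9 − 8 = 1
largest Fibonacci ≤ 1 is 1; 1 − 1 = 0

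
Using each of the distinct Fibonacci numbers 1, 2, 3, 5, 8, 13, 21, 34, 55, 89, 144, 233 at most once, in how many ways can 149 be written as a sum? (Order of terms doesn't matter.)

8

Each representation comes from the Zeckendorf form by replacing some F_k with F_{k−1} + F_{k−2} where possible.
149 = 144+5 = 144+3+2 = 89+55+5 = 89+55+3+2 = … (4 more), for 8 in all.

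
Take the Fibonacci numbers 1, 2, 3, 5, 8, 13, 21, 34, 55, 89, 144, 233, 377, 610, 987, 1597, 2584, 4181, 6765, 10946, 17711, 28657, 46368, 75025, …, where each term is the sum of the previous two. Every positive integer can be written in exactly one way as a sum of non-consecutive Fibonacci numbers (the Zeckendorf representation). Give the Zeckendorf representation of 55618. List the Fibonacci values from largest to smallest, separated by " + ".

46368 + 6765 + 1597 + 610 + 233 + 34 + 8 + 3

Repeatedly subtract the largest Fibonacci number that fits:
take 46368 (≤ 55618); 55618 − 46368 = 9250
take 6765 (≤ 9250); 9250 − 6765 = 2485
take 1597 (≤ 2485); 2485 − 1597 = 888
take 610 (≤ 888); 888 − 610 = 278
take 233 (≤ 278); 278 − 233 = 45
take 34 (≤ 45); 45 − 34 = 11
take 8 (≤ 11); 11 − 8 = 3
take 3 (≤ 3); 3 − 3 = 0
So 55618 = 46368 + 6765 + 1597 + 610 + 233 + 34 + 8 + 3, with no two terms consecutive in the sequence.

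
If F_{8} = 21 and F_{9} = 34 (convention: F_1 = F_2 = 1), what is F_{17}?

1597

By F_{2k+1} = F_k² + F_{k+1}²: F_{17} = 21² + 34² = 441 + 1156 = 1597.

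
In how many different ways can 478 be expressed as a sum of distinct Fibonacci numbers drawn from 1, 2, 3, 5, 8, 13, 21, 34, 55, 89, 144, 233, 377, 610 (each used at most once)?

Starting from the Zeckendorf form and repeatedly splitting a term F_k into F_{k−1} + F_{k−2} (when neither is already used) reaches every representation.
478 = 377+89+8+3+1 = 377+55+34+8+3+1 = 233+144+89+8+3+1 = 377+55+21+13+8+3+1 = … (2 more), for 6 in all.

6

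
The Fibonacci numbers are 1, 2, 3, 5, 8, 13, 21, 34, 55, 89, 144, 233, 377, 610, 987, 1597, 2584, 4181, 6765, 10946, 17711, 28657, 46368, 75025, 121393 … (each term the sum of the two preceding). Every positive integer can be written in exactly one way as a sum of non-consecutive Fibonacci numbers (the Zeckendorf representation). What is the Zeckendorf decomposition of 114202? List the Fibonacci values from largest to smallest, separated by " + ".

75025 + 28657 + 6765 + 2584 + 987 + 144 + 34 + 5 + 1

114202: greatest Fibonacci not exceeding it is 75025, leaving 39177
39177: greatest Fibonacci not exceeding it is 28657, leaving 10520
10520: greatest Fibonacci not exceeding it is 6765, leaving 3755
3755: greatest Fibonacci not exceeding it is 2584, leaving 1171
1171: greatest Fibonacci not exceeding it is 987, leaving 184
184: greatest Fibonacci not exceeding it is 144, leaving 40
40: greatest Fibonacci not exceeding it is 34, leaving 6
6: greatest Fibonacci not exceeding it is 5, leaving 1
1: greatest Fibonacci not exceeding it is 1, leaving 0
So 114202 = 75025 + 28657 + 6765 + 2584 + 987 + 144 + 34 + 5 + 1, with no two terms consecutive in the sequence.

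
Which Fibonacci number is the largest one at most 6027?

4181

4181 ≤ 6027 < 6765, so the largest Fibonacci number not exceeding 6027 is 4181.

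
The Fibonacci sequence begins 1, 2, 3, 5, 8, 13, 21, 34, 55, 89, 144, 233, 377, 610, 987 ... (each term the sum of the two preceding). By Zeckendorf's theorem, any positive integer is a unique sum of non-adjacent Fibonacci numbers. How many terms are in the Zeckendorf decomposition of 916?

Greedily peel off the largest Fibonacci term at each step:
subtract 610 from 916: 306 remains
subtract 233 from 306: 73 remains
subtract 55 from 73: 18 remains
subtract 13 from 18: 5 remains
subtract 5 from 5: 0 remains
916 = 610 + 233 + 55 + 13 + 5, which has 5 terms.

5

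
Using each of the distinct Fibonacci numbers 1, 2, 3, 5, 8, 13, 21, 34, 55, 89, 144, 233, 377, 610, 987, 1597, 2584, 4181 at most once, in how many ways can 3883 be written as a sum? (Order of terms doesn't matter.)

48

Each representation comes from the Zeckendorf form by replacing some F_k with F_{k−1} + F_{k−2} where possible.
3883 = 2584+987+233+55+21+3 = 2584+987+233+55+21+2+1 = 2584+987+233+55+13+8+3 = 2584+987+144+89+55+21+3 = 2584+987+233+55+13+8+2+1 = … (43 more), for 48 in all.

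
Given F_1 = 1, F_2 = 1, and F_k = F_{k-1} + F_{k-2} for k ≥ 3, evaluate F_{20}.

6765

Iterating the recurrence up to F_{13} = 233 and F_{12} = 144:
F_{14} = F_{13} + F_{12} = 233 + 144 = 377
F_{15} = F_{14} + F_{13} = 377 + 233 = 610
F_{16} = F_{15} + F_{14} = 610 + 377 = 987
F_{17} = F_{16} + F_{15} = 987 + 610 = 1597
F_{18} = F_{17} + F_{16} = 1597 + 987 = 2584
F_{19} = F_{18} + F_{17} = 2584 + 1597 = 4181
F_{20} = F_{19} + F_{18} = 4181 + 2584 = 6765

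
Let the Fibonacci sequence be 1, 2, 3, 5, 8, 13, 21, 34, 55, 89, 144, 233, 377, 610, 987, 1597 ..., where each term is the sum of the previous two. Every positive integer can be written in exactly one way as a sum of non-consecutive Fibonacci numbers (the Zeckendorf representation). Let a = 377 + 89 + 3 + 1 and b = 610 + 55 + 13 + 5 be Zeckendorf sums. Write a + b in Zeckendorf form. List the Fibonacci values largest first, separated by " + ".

987 + 144 + 21 + 1

The two numbers are 470 and 683, so their sum is 1153.
largest Fibonacci ≤ 1153 is 987; 1153 − 987 = 166
largest Fibonacci ≤ 166 is 144; 166 − 144 = 22
largest Fibonacci ≤ 22 is 21; 22 − 21 = 1
largest Fibonacci ≤ 1 is 1; 1 − 1 = 0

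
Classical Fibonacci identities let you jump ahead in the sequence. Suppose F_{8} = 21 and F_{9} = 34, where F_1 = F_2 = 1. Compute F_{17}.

1597

By F_{2k+1} = F_k² + F_{k+1}²: F_{17} = 21² + 34² = 441 + 1156 = 1597.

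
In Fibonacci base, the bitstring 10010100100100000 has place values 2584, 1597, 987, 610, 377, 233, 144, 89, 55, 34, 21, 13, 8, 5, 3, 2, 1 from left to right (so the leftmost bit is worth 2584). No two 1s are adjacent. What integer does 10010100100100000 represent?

3495

Summing the place values of the 1 bits: 2584 + 610 + 233 + 55 + 13 = 3495.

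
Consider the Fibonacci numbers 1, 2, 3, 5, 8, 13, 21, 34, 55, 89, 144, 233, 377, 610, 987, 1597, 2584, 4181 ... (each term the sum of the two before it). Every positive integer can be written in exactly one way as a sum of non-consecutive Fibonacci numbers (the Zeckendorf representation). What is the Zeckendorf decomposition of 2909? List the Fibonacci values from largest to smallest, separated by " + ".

2584 + 233 + 89 + 3

2584 ≤ 2909 < 4181, so take 2584; remainder 325
233 ≤ 325 < 377, so take 233; remainder 92
89 ≤ 92 < 144, so take 89; remainder 3
3 ≤ 3 < 5, so take 3; remainder 0
So 2909 = 2584 + 233 + 89 + 3, with no two terms consecutive in the sequence.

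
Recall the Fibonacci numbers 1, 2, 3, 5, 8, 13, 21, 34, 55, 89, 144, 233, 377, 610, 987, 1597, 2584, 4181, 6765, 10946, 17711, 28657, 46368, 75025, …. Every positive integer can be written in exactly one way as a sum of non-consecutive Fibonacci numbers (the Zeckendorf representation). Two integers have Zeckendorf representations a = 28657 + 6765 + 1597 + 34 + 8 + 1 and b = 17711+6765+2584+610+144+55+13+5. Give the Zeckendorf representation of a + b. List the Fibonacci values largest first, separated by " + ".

The two numbers are 37062 and 27887, so their sum is 64949.
Repeatedly subtract the largest Fibonacci number that fits:
subtract 46368 from 64949: 18581 remains
subtract 17711 from 18581: 870 remains
subtract 610 from 870: 260 remains
subtract 233 from 260: 27 remains
subtract 21 from 27: 6 remains
subtract 5 from 6: 1 remains
subtract 1 from 1: 0 remains

46368 + 17711 + 610 + 233 + 21 + 5 + 1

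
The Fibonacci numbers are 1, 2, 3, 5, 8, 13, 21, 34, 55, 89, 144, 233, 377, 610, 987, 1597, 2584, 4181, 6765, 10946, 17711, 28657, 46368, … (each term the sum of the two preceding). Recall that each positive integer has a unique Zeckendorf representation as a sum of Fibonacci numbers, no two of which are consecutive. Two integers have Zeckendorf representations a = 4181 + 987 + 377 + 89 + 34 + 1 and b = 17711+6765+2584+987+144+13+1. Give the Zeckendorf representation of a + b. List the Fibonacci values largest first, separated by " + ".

28657 + 4181 + 987 + 34 + 13 + 2

The two numbers are 5669 and 28205, so their sum is 33874.
Greedily peel off the largest Fibonacci term at each step:
28657 ≤ 33874 < 46368, so take 28657; remainder 5217
4181 ≤ 5217 < 6765, so take 4181; remainder 1036
987 ≤ 1036 < 1597, so take 987; remainder 49
34 ≤ 49 < 55, so take 34; remainder 15
13 ≤ 15 < 21, so take 13; remainder 2
2 ≤ 2 < 3, so take 2; remainder 0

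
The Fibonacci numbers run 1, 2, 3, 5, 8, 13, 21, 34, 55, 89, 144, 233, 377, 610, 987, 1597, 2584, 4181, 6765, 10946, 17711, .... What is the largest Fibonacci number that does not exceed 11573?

10946 ≤ 11573 < 17711, so the largest Fibonacci number not exceeding 11573 is 10946.

10946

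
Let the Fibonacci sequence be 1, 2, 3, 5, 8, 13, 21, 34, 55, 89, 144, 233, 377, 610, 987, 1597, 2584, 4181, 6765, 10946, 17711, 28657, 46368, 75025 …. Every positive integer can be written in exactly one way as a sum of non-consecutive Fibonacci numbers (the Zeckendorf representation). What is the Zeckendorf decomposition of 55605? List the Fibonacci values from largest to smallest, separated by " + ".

Repeatedly subtract the largest Fibonacci number that fits:
55605: greatest Fibonacci not exceeding it is 46368, leaving 9237
9237: greatest Fibonacci not exceeding it is 6765, leaving 2472
2472: greatest Fibonacci not exceeding it is 1597, leaving 875
875: greatest Fibonacci not exceeding it is 610, leaving 265
265: greatest Fibonacci not exceeding it is 233, leaving 32
32: greatest Fibonacci not exceeding it is 21, leaving 11
11: greatest Fibonacci not exceeding it is 8, leaving 3
3: greatest Fibonacci not exceeding it is 3, leaving 0
So 55605 = 46368 + 6765 + 1597 + 610 + 233 + 21 + 8 + 3, with no two terms consecutive in the sequence.

46368 + 6765 + 1597 + 610 + 233 + 21 + 8 + 3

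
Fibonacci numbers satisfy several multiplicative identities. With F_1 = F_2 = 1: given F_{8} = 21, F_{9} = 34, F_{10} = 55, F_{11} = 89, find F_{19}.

4181

By the addition formula F_{m+n} = F_m F_{n+1} + F_{m−1} F_n with m=9, n=10: F_{19} = 34·89 + 21·55 = 3026 + 1155 = 4181.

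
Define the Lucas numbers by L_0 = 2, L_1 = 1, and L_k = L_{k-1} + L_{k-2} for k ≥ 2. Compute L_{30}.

Iterating the recurrence up to L_{25} = 167761 and L_{24} = 103682:
L_{26} = L_{25} + L_{24} = 167761 + 103682 = 271443
L_{27} = L_{26} + L_{25} = 271443 + 167761 = 439204
L_{28} = L_{27} + L_{26} = 439204 + 271443 = 710647
L_{29} = L_{28} + L_{27} = 710647 + 439204 = 1149851
L_{30} = L_{29} + L_{28} = 1149851 + 710647 = 1860498

1860498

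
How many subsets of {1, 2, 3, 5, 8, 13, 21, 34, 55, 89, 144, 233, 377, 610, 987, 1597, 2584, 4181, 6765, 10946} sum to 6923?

42

6923 = 6765+144+13+1 = 6765+144+8+5+1 = 6765+89+55+13+1 = 4181+2584+144+13+1 = … (38 more), for 42 in all.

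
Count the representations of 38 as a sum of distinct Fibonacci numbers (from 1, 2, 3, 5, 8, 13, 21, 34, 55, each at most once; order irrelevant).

Each representation comes from the Zeckendorf form by replacing some F_k with F_{k−1} + F_{k−2} where possible.
38 = 34+3+1 = 21+13+3+1 = 21+8+5+3+1 — 3 representations.

3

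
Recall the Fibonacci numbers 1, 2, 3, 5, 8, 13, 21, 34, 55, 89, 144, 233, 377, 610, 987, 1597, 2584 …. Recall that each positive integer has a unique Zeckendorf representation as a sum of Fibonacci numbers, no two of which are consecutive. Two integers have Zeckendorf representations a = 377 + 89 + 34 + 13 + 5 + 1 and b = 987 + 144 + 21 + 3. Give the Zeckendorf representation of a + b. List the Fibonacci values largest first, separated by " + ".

1597 + 55 + 21 + 1

The two numbers are 519 and 1155, so their sum is 1674.
Greedy algorithm:
largest Fibonacci ≤ 1674 is 1597; 1674 − 1597 = 77
largest Fibonacci ≤ 77 is 55; 77 − 55 = 22
largest Fibonacci ≤ 22 is 21; 22 − 21 = 1
largest Fibonacci ≤ 1 is 1; 1 − 1 = 0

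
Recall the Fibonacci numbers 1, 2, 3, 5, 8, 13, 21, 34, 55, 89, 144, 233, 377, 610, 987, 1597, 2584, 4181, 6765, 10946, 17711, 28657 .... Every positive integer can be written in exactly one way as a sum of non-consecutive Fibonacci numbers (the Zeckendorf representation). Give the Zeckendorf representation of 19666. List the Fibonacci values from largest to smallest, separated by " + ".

Greedily peel off the largest Fibonacci term at each step:
subtract 17711 from 19666: 1955 remains
subtract 1597 from 1955: 358 remains
subtract 233 from 358: 125 remains
subtract 89 from 125: 36 remains
subtract 34 from 36: 2 remains
subtract 2 from 2: 0 remains
So 19666 = 17711 + 1597 + 233 + 89 + 34 + 2, with no two terms consecutive in the sequence.

17711 + 1597 + 233 + 89 + 34 + 2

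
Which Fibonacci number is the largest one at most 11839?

10946 ≤ 11839 < 17711, so the largest Fibonacci number not exceeding 11839 is 10946.

10946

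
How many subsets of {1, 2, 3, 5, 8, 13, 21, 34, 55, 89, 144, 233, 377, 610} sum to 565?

565 = 377+144+34+8+2 = 377+144+34+5+3+2 = 377+144+21+13+8+2 = 377+89+55+34+8+2 = 377+144+21+13+5+3+2 = … (7 more), for 12 in all.

12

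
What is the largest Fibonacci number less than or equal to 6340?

4181 ≤ 6340 < 6765, so the largest Fibonacci number not exceeding 6340 is 4181.

4181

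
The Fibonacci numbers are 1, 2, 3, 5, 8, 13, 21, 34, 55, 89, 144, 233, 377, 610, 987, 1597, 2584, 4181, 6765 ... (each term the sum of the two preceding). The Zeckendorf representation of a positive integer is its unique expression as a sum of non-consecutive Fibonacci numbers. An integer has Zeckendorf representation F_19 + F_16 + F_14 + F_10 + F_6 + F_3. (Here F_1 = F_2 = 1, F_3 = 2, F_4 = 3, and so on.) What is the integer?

F_19 + F_16 + F_14 + F_10 + F_6 + F_3 = 4181 + 987 + 377 + 55 + 8 + 2 = 5610.

5610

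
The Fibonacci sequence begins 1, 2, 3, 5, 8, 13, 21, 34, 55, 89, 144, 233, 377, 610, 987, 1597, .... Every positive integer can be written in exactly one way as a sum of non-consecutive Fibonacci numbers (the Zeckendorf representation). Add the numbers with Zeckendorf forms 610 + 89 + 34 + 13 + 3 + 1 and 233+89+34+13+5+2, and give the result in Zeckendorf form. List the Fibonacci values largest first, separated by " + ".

The two numbers are 750 and 376, so their sum is 1126.
Greedy algorithm:
987 ≤ 1126 < 1597, so take 987; remainder 139
89 ≤ 139 < 144, so take 89; remainder 50
34 ≤ 50 < 55, so take 34; remainder 16
13 ≤ 16 < 21, so take 13; remainder 3
3 ≤ 3 < 5, so take 3; remainder 0

987 + 89 + 34 + 13 + 3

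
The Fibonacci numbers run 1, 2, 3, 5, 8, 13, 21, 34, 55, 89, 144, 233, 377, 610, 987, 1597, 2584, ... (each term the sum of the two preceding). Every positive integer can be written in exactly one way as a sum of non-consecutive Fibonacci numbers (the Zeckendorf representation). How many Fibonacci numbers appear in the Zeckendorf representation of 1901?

Greedily peel off the largest Fibonacci term at each step:
1597 ≤ 1901 < 2584, so take 1597; remainder 304
233 ≤ 304 < 377, so take 233; remainder 71
55 ≤ 71 < 89, so take 55; remainder 16
13 ≤ 16 < 21, so take 13; remainder 3
3 ≤ 3 < 5, so take 3; remainder 0
1901 = 1597 + 233 + 55 + 13 + 3, which has 5 terms.

5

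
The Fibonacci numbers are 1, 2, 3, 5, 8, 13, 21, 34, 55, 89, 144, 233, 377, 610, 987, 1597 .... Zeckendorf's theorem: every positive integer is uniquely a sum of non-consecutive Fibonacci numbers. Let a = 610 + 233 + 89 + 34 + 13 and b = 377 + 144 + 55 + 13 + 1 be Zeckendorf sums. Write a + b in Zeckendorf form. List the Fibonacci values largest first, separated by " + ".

The two numbers are 979 and 590, so their sum is 1569.
Greedy algorithm:
largest Fibonacci ≤ 1569 is 987; 1569 − 987 = 582
largest Fibonacci ≤ 582 is 377; 582 − 377 = 205
largest Fibonacci ≤ 205 is 144; 205 − 144 = 61
largest Fibonacci ≤ 61 is 55; 61 − 55 = 6
largest Fibonacci ≤ 6 is 5; 6 − 5 = 1
largest Fibonacci ≤ 1 is 1; 1 − 1 = 0

987 + 377 + 144 + 55 + 5 + 1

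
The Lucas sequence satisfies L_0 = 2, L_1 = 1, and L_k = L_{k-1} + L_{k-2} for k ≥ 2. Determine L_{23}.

Iterating the recurrence up to L_{17} = 3571 and L_{16} = 2207:
L_{18} = L_{17} + L_{16} = 3571 + 2207 = 5778
L_{19} = L_{18} + L_{17} = 5778 + 3571 = 9349
L_{20} = L_{19} + L_{18} = 9349 + 5778 = 15127
L_{21} = L_{20} + L_{19} = 15127 + 9349 = 24476
L_{22} = L_{21} + L_{20} = 24476 + 15127 = 39603
L_{23} = L_{22} + L_{21} = 39603 + 24476 = 64079

64079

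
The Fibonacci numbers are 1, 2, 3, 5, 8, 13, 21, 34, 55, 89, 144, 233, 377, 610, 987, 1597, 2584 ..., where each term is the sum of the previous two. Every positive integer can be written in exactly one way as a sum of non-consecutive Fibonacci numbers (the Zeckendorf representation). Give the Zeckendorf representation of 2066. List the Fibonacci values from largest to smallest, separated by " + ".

Greedy algorithm:
2066: greatest Fibonacci not exceeding it is 1597, leaving 469
469: greatest Fibonacci not exceeding it is 377, leaving 92
92: greatest Fibonacci not exceeding it is 89, leaving 3
3: greatest Fibonacci not exceeding it is 3, leaving 0
So 2066 = 1597 + 377 + 89 + 3, with no two terms consecutive in the sequence.

1597 + 377 + 89 + 3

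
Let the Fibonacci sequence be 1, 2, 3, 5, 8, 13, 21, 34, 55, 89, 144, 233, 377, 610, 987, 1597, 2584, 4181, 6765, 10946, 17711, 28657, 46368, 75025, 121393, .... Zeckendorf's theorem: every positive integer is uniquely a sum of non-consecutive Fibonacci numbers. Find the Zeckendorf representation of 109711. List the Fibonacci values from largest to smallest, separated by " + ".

Greedily peel off the largest Fibonacci term at each step:
subtract 75025 from 109711: 34686 remains
subtract 28657 from 34686: 6029 remains
subtract 4181 from 6029: 1848 remains
subtract 1597 from 1848: 251 remains
subtract 233 from 251: 18 remains
subtract 13 from 18: 5 remains
subtract 5 from 5: 0 remains
So 109711 = 75025 + 28657 + 4181 + 1597 + 233 + 13 + 5, with no two terms consecutive in the sequence.

75025 + 28657 + 4181 + 1597 + 233 + 13 + 5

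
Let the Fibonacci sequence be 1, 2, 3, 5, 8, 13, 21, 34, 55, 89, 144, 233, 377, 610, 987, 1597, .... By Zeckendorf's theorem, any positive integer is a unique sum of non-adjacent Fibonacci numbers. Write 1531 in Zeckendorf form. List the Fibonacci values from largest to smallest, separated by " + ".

Repeatedly subtract the largest Fibonacci number that fits:
take 987 (≤ 1531); 1531 − 987 = 544
take 377 (≤ 544); 544 − 377 = 167
take 144 (≤ 167); 167 − 144 = 23
take 21 (≤ 23); 23 − 21 = 2
take 2 (≤ 2); 2 − 2 = 0
So 1531 = 987 + 377 + 144 + 21 + 2, with no two terms consecutive in the sequence.

987 + 377 + 144 + 21 + 2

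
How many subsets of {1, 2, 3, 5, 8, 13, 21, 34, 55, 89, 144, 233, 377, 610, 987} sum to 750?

Starting from the Zeckendorf form and repeatedly splitting a term F_k into F_{k−1} + F_{k−2} (when neither is already used) reaches every representation.
750 = 610+89+34+13+3+1 = 610+89+34+8+5+3+1 = 377+233+89+34+13+3+1 = … (6 more), for 9 in all.

9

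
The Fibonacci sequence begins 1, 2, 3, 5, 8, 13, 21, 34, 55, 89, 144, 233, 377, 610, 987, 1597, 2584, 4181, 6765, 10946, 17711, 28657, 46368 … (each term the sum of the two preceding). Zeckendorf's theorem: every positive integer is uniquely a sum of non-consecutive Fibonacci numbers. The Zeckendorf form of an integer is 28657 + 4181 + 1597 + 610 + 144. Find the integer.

28657 + 4181 + 1597 + 610 + 144 = 35189.

35189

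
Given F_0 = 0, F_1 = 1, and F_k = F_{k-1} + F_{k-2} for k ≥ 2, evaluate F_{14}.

Iterating the recurrence up to F_{8} = 21 and F_{7} = 13:
F_{9} = F_{8} + F_{7} = 21 + 13 = 34
F_{10} = F_{9} + F_{8} = 34 + 21 = 55
F_{11} = F_{10} + F_{9} = 55 + 34 = 89
F_{12} = F_{11} + F_{10} = 89 + 55 = 144
F_{13} = F_{12} + F_{11} = 144 + 89 = 233
F_{14} = F_{13} + F_{12} = 233 + 144 = 377

377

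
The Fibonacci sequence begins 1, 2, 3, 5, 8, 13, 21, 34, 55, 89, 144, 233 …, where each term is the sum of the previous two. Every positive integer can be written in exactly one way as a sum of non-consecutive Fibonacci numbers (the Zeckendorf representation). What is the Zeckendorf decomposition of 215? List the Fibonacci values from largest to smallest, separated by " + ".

144 + 55 + 13 + 3

Greedy algorithm:
take 144 (≤ 215); 215 − 144 = 71
take 55 (≤ 71); 71 − 55 = 16
take 13 (≤ 16); 16 − 13 = 3
take 3 (≤ 3); 3 − 3 = 0
So 215 = 144 + 55 + 13 + 3, with no two terms consecutive in the sequence.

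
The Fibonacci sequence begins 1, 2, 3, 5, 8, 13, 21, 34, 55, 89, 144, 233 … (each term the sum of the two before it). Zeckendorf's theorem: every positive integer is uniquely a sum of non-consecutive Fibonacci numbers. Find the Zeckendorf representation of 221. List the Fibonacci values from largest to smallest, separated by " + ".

221: greatest Fibonacci not exceeding it is 144, leaving 77
77: greatest Fibonacci not exceeding it is 55, leaving 22
22: greatest Fibonacci not exceeding it is 21, leaving 1
1: greatest Fibonacci not exceeding it is 1, leaving 0
So 221 = 144 + 55 + 21 + 1, with no two terms consecutive in the sequence.

144 + 55 + 21 + 1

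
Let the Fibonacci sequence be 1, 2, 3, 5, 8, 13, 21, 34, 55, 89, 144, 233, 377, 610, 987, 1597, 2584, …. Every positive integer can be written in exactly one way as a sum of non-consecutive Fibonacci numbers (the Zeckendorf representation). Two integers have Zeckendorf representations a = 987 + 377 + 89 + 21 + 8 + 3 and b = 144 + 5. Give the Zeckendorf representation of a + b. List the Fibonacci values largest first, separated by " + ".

The two numbers are 1485 and 149, so their sum is 1634.
1597 ≤ 1634 < 2584, so take 1597; remainder 37
34 ≤ 37 < 55, so take 34; remainder 3
3 ≤ 3 < 5, so take 3; remainder 0

1597 + 34 + 3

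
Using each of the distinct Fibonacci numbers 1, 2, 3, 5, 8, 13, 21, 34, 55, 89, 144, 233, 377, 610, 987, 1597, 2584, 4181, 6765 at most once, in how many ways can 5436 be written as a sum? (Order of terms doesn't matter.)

Starting from the Zeckendorf form and repeatedly splitting a term F_k into F_{k−1} + F_{k−2} (when neither is already used) reaches every representation.
5436 = 4181+987+233+34+1 = 4181+987+233+21+13+1 = 4181+987+144+89+34+1 = … (41 more), for 44 in all.

44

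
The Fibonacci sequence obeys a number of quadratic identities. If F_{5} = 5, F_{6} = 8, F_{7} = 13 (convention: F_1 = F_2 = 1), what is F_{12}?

144

By the addition formula F_{m+n} = F_m F_{n+1} + F_{m−1} F_n with m=7, n=5: F_{12} = 13·8 + 8·5 = 104 + 40 = 144.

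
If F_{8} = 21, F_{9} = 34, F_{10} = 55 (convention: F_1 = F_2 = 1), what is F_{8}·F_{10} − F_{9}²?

-1

21·55 − 34² = 1155 − 1156 = -1. (Cassini's identity: F_{k−1}F_{k+1} − F_k² = (−1)^k.)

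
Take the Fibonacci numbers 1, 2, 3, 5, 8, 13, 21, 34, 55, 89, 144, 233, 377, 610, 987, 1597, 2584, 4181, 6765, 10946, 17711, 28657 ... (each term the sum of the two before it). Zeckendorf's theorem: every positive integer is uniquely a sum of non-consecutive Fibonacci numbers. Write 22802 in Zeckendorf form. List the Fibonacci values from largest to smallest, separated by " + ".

take 17711 (≤ 22802); 22802 − 17711 = 5091
take 4181 (≤ 5091); 5091 − 4181 = 910
take 610 (≤ 910); 910 − 610 = 300
take 233 (≤ 300); 300 − 233 = 67
take 55 (≤ 67); 67 − 55 = 12
take 8 (≤ 12); 12 − 8 = 4
take 3 (≤ 4); 4 − 3 = 1
take 1 (≤ 1); 1 − 1 = 0
So 22802 = 17711 + 4181 + 610 + 233 + 55 + 8 + 3 + 1, with no two terms consecutive in the sequence.

17711 + 4181 + 610 + 233 + 55 + 8 + 3 + 1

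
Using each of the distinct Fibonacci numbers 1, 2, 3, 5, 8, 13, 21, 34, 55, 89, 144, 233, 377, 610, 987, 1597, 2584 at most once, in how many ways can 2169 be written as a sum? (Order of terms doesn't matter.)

2169 = 1597+377+144+34+13+3+1 = 1597+377+144+34+8+5+3+1 = 1597+377+89+55+34+13+3+1 = … (15 more), for 18 in all.

18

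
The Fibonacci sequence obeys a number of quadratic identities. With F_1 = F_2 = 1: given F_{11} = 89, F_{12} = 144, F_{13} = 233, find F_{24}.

46368

By the addition formula F_{m+n} = F_m F_{n+1} + F_{m−1} F_n with m=12, n=12: F_{24} = 144·233 + 89·144 = 33552 + 12816 = 46368.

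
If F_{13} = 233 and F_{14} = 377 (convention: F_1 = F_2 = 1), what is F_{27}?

By F_{2k+1} = F_k² + F_{k+1}²: F_{27} = 233² + 377² = 54289 + 142129 = 196418.

196418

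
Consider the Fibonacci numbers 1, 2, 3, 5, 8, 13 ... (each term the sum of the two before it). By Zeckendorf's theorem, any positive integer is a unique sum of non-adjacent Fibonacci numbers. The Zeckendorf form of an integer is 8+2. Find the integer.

8+2 = 10.

10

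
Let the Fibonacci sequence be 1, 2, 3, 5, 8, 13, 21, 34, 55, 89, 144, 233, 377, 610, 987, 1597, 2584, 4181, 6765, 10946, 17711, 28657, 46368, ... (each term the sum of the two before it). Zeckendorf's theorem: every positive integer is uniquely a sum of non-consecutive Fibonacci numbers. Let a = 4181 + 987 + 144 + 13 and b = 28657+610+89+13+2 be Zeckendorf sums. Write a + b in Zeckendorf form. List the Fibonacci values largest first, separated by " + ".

28657 + 4181 + 1597 + 233 + 21 + 5 + 2

The two numbers are 5325 and 29371, so their sum is 34696.
largest Fibonacci ≤ 34696 is 28657; 34696 − 28657 = 6039
largest Fibonacci ≤ 6039 is 4181; 6039 − 4181 = 1858
largest Fibonacci ≤ 1858 is 1597; 1858 − 1597 = 261
largest Fibonacci ≤ 261 is 233; 261 − 233 = 28
largest Fibonacci ≤ 28 is 21; 28 − 21 = 7
largest Fibonacci ≤ 7 is 5; 7 − 5 = 2
largest Fibonacci ≤ 2 is 2; 2 − 2 = 0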